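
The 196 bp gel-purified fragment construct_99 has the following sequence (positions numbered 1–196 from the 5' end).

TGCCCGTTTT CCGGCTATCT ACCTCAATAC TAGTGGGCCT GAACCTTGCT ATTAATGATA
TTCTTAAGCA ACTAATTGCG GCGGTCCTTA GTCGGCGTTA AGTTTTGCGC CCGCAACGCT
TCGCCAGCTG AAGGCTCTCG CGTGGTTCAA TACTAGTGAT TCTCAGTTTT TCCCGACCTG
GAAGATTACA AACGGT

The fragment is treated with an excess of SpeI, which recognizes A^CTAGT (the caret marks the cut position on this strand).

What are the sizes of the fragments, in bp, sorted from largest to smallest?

123, 44, 29 bp

SpeI sites (ACTAGT) start at positions 29, 152.
SpeI cuts after the first base of each site, so after positions 29, 152.
Linear molecule, 2 cuts → 3 fragments:
  1–29 → 29 bp
  30–152 → 123 bp
  153–196 → 44 bp
Sorted largest to smallest: 123, 44, 29 bp.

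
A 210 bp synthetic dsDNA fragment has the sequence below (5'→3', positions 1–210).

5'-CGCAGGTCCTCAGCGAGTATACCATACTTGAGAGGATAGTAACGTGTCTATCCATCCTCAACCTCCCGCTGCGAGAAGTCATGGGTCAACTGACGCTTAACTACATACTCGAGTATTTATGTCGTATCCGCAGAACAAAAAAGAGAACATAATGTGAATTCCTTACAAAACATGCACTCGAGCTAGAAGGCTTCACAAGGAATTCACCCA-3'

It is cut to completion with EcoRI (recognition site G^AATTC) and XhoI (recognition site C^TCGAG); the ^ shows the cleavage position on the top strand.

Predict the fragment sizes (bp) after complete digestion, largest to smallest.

EcoRI sites (GAATTC) start at positions 156, 200.
EcoRI cuts after the first base of each site, so after positions 156, 200.
XhoI sites (CTCGAG) start at positions 108, 177.
XhoI cuts after the first base of each site, so after positions 108, 177.
Combined cut positions: 108, 156, 177, 200.
Linear molecule, 4 cuts → 5 fragments:
  1–108 → 108 bp
  109–156 → 48 bp
  157–177 → 21 bp
  178–200 → 23 bp
  201–210 → 10 bp
Sorted largest to smallest: 108, 48, 23, 21, 10 bp.

108, 48, 23, 21, 10 bp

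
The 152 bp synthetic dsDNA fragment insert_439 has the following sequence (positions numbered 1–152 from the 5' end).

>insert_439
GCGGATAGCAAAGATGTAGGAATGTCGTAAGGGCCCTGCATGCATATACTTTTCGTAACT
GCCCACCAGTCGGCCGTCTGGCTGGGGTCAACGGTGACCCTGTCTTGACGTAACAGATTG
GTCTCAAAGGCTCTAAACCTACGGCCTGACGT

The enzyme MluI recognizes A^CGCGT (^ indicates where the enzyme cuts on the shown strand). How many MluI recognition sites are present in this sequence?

0

No occurrence of ACGCGT is present in the sequence.
MluI does not cut: 0 sites.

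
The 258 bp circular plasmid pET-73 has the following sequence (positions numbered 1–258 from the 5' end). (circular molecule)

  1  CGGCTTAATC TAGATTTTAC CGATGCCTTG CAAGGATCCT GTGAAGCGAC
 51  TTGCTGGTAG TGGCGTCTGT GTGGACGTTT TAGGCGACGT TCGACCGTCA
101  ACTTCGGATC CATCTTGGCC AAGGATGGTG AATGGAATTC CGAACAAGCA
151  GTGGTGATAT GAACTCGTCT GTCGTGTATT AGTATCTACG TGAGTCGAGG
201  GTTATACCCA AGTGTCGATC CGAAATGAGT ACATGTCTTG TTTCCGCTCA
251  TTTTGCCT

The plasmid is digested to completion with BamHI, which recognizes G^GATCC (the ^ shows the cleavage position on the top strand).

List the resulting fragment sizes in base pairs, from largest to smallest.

186, 72 bp

BamHI sites (GGATCC) start at positions 34, 106.
BamHI cuts after the first base of each site, so after positions 34, 106.
Circular molecule, 2 cuts → 2 fragments:
  35–106 → 72 bp
  107–258 then 1–34 → 152 + 34 = 186 bp
Sorted largest to smallest: 186, 72 bp.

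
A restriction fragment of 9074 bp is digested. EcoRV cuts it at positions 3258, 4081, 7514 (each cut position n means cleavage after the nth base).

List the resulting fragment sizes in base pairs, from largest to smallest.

Linear molecule, 3 cuts → 4 fragments:
  3258 − 0 = 3258 bp
  4081 − 3258 = 823 bp
  7514 − 4081 = 3433 bp
  9074 − 7514 = 1560 bp
Sorted largest to smallest: 3433, 3258, 1560, 823 bp.

3433, 3258, 1560, 823 bp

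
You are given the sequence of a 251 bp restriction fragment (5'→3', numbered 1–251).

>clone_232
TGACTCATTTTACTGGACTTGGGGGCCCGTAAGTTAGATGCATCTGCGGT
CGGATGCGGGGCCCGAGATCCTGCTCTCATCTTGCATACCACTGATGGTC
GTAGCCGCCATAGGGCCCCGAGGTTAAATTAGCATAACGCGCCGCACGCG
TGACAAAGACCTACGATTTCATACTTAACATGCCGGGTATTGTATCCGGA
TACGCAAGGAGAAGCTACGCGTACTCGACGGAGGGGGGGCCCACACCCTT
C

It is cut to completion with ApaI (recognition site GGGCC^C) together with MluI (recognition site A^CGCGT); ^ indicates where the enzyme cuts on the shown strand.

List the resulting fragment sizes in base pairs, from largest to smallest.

ApaI sites (GGGCCC) start at positions 23, 59, 113, 237.
ApaI cuts after base 5 of each site (before the last base), so after positions 27, 63, 117, 241.
MluI sites (ACGCGT) start at positions 146, 217.
MluI cuts after the first base of each site, so after positions 146, 217.
Combined cut positions: 27, 63, 117, 146, 217, 241.
Linear molecule, 6 cuts → 7 fragments:
  1–27 → 27 bp
  28–63 → 36 bp
  64–117 → 54 bp
  118–146 → 29 bp
  147–217 → 71 bp
  218–241 → 24 bp
  242–251 → 10 bp
Sorted largest to smallest: 71, 54, 36, 29, 27, 24, 10 bp.

71, 54, 36, 29, 27, 24, 10 bp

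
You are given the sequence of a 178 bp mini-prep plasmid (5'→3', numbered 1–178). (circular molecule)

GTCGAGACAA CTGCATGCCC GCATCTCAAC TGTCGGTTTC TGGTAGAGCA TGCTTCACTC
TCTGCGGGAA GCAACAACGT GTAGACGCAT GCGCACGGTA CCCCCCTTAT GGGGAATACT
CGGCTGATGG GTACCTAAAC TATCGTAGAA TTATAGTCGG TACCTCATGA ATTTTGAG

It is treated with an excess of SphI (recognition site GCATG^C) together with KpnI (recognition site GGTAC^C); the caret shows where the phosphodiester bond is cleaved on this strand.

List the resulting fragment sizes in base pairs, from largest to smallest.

SphI sites (GCATGC) start at positions 13, 48, 87.
SphI cuts after base 5 of each site (before the last base), so after positions 17, 52, 91.
KpnI sites (GGTACC) start at positions 97, 130, 159.
KpnI cuts after base 5 of each site (before the last base), so after positions 101, 134, 163.
Combined cut positions: 17, 52, 91, 101, 134, 163.
Circular molecule, 6 cuts → 6 fragments:
  18–52 → 35 bp
  53–91 → 39 bp
  92–101 → 10 bp
  102–134 → 33 bp
  135–163 → 29 bp
  164–178 then 1–17 → 15 + 17 = 32 bp
Sorted largest to smallest: 39, 35, 33, 32, 29, 10 bp.

39, 35, 33, 32, 29, 10 bp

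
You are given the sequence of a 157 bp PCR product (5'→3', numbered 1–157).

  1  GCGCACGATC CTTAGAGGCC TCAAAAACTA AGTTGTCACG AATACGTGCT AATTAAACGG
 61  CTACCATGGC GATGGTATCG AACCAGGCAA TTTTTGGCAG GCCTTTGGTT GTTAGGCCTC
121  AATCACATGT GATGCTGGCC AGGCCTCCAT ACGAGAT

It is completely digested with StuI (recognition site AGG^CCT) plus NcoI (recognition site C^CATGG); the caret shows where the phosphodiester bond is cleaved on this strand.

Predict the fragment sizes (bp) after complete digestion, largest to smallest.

46, 37, 27, 18, 15, 14 bp

StuI sites (AGGCCT) start at positions 16, 99, 114, 141.
StuI cuts after base 3 of each site, so after positions 18, 101, 116, 143.
The NcoI site (CCATGG) starts at position 64.
NcoI cuts after the first base of each site, so after position 64.
Combined cut positions: 18, 64, 101, 116, 143.
Linear molecule, 5 cuts → 6 fragments:
  1–18 → 18 bp
  19–64 → 46 bp
  65–101 → 37 bp
  102–116 → 15 bp
  117–143 → 27 bp
  144–157 → 14 bp
Sorted largest to smallest: 46, 37, 27, 18, 15, 14 bp.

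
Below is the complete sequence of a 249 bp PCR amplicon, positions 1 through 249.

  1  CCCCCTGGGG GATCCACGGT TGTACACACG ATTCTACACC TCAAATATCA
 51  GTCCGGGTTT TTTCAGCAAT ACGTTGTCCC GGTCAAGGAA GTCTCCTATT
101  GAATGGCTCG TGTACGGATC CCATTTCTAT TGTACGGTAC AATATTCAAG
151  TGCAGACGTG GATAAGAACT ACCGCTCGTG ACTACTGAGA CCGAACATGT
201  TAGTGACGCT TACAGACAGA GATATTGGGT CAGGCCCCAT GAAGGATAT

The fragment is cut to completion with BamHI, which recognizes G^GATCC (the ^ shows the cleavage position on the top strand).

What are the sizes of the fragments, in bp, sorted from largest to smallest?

BamHI sites (GGATCC) start at positions 10, 116.
BamHI cuts after the first base of each site, so after positions 10, 116.
Linear molecule, 2 cuts → 3 fragments:
  1–10 → 10 bp
  11–116 → 106 bp
  117–249 → 133 bp
Sorted largest to smallest: 133, 106, 10 bp.

133, 106, 10 bp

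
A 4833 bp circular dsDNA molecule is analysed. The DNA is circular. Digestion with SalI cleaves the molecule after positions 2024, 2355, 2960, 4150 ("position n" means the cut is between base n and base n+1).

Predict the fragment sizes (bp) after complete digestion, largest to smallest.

2707, 1190, 605, 331 bp

Circular molecule, 4 cuts → 4 fragments:
  2355 − 2024 = 331 bp
  2960 − 2355 = 605 bp
  4150 − 2960 = 1190 bp
  wrap: 4833 − 4150 + 2024 = 2707 bp
Sorted largest to smallest: 2707, 1190, 605, 331 bp.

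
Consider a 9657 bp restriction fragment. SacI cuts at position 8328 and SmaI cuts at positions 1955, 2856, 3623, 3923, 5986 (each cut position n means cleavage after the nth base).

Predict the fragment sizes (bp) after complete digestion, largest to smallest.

Combined cut positions (sorted): 1955, 2856, 3623, 3923, 5986, 8328.
Linear molecule, 6 cuts → 7 fragments:
  1955 − 0 = 1955 bp
  2856 − 1955 = 901 bp
  3623 − 2856 = 767 bp
  3923 − 3623 = 300 bp
  5986 − 3923 = 2063 bp
  8328 − 5986 = 2342 bp
  9657 − 8328 = 1329 bp
Sorted largest to smallest: 2342, 2063, 1955, 1329, 901, 767, 300 bp.

2342, 2063, 1955, 1329, 901, 767, 300 bp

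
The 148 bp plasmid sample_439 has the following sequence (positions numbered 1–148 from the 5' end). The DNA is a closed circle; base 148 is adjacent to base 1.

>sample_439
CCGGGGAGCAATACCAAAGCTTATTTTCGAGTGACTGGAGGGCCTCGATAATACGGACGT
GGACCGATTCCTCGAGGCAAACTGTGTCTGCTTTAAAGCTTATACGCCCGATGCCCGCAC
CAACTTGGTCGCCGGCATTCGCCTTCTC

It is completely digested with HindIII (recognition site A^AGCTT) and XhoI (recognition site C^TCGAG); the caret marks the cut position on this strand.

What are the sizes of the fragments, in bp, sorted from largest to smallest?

HindIII sites (AAGCTT) start at positions 17, 96.
HindIII cuts after the first base of each site, so after positions 17, 96.
The XhoI site (CTCGAG) starts at position 71.
XhoI cuts after the first base of each site, so after position 71.
Combined cut positions: 17, 71, 96.
Circular molecule, 3 cuts → 3 fragments:
  18–71 → 54 bp
  72–96 → 25 bp
  97–148 then 1–17 → 52 + 17 = 69 bp
Sorted largest to smallest: 69, 54, 25 bp.

69, 54, 25 bp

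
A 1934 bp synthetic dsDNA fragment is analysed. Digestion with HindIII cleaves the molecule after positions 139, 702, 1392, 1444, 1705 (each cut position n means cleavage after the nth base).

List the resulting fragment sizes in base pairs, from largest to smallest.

690, 563, 261, 229, 139, 52 bp

Linear molecule, 5 cuts → 6 fragments:
  139 − 0 = 139 bp
  702 − 139 = 563 bp
  1392 − 702 = 690 bp
  1444 − 1392 = 52 bp
  1705 − 1444 = 261 bp
  1934 − 1705 = 229 bp
Sorted largest to smallest: 690, 563, 261, 229, 139, 52 bp.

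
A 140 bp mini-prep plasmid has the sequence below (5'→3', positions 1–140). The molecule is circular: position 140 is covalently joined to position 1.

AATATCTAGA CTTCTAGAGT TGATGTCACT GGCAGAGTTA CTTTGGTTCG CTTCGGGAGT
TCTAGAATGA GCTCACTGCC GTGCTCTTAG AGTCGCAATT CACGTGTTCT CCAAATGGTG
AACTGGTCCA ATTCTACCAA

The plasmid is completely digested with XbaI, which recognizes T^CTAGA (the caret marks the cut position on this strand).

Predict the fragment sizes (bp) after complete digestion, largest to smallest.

84, 48, 8 bp

XbaI sites (TCTAGA) start at positions 5, 13, 61.
XbaI cuts after the first base of each site, so after positions 5, 13, 61.
Circular molecule, 3 cuts → 3 fragments:
  6–13 → 8 bp
  14–61 → 48 bp
  62–140 then 1–5 → 79 + 5 = 84 bp
Sorted largest to smallest: 84, 48, 8 bp.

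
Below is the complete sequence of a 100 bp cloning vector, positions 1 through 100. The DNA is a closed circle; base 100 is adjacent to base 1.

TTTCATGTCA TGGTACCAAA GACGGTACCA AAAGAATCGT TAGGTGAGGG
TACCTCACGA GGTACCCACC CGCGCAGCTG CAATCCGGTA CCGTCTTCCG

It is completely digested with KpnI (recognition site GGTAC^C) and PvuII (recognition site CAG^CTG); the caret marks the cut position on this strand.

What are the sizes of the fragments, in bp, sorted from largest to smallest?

25, 25, 14, 12, 12, 12 bp

KpnI sites (GGTACC) start at positions 12, 24, 49, 61, 87.
KpnI cuts after base 5 of each site (before the last base), so after positions 16, 28, 53, 65, 91.
The PvuII site (CAGCTG) starts at position 75.
PvuII cuts after base 3 of each site, so after position 77.
Combined cut positions: 16, 28, 53, 65, 77, 91.
Circular molecule, 6 cuts → 6 fragments:
  17–28 → 12 bp
  29–53 → 25 bp
  54–65 → 12 bp
  66–77 → 12 bp
  78–91 → 14 bp
  92–100 then 1–16 → 9 + 16 = 25 bp
Sorted largest to smallest: 25, 25, 14, 12, 12, 12 bp.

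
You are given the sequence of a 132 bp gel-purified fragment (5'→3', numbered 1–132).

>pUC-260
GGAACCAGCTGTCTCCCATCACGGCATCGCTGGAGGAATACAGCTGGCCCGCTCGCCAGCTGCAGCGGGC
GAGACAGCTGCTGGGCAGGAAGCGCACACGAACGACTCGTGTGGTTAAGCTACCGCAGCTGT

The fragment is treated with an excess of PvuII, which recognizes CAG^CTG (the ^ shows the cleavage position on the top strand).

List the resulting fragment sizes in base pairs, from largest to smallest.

51, 35, 18, 16, 8, 4 bp

PvuII sites (CAGCTG) start at positions 6, 41, 57, 75, 126.
PvuII cuts after base 3 of each site, so after positions 8, 43, 59, 77, 128.
Linear molecule, 5 cuts → 6 fragments:
  1–8 → 8 bp
  9–43 → 35 bp
  44–59 → 16 bp
  60–77 → 18 bp
  78–128 → 51 bp
  129–132 → 4 bp
Sorted largest to smallest: 51, 35, 18, 16, 8, 4 bp.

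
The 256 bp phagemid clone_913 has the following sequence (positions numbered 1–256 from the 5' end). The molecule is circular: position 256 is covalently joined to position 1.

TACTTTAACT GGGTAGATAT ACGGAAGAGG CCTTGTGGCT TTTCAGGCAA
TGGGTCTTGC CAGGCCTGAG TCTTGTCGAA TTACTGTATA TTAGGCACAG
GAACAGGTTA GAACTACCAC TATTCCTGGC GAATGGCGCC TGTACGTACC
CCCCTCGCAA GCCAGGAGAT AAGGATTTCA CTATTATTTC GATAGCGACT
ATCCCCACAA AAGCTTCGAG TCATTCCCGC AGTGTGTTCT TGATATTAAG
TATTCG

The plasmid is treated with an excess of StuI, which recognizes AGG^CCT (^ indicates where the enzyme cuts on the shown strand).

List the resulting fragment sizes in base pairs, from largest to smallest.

StuI sites (AGGCCT) start at positions 28, 62.
StuI cuts after base 3 of each site, so after positions 30, 64.
Circular molecule, 2 cuts → 2 fragments:
  31–64 → 34 bp
  65–256 then 1–30 → 192 + 30 = 222 bp
Sorted largest to smallest: 222, 34 bp.

222, 34 bp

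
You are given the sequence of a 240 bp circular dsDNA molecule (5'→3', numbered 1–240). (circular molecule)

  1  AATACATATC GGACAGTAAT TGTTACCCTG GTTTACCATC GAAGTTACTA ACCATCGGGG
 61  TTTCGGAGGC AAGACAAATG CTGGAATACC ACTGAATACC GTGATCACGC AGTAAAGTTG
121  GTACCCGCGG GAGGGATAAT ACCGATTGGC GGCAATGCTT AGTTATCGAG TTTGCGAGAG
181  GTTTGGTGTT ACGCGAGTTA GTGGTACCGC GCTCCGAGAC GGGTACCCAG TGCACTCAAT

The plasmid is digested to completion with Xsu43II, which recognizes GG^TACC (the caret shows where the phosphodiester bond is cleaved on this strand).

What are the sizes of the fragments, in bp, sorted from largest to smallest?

138, 83, 19 bp

Xsu43II sites (GGTACC) start at positions 120, 203, 222.
Xsu43II cuts after base 2 of each site, so after positions 121, 204, 223.
Circular molecule, 3 cuts → 3 fragments:
  122–204 → 83 bp
  205–223 → 19 bp
  224–240 then 1–121 → 17 + 121 = 138 bp
Sorted largest to smallest: 138, 83, 19 bp.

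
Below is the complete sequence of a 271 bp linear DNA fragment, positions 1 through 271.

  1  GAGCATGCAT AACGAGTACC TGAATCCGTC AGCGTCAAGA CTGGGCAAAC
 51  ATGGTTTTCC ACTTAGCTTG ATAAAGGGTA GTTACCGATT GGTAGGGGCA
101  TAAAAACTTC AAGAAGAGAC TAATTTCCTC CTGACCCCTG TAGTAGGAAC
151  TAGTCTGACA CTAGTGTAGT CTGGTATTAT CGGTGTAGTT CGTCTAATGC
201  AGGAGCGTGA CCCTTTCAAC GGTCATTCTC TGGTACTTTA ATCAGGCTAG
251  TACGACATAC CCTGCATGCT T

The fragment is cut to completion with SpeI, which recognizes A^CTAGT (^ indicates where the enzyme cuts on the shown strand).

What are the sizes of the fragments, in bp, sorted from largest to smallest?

SpeI sites (ACTAGT) start at positions 149, 160.
SpeI cuts after the first base of each site, so after positions 149, 160.
Linear molecule, 2 cuts → 3 fragments:
  1–149 → 149 bp
  150–160 → 11 bp
  161–271 → 111 bp
Sorted largest to smallest: 149, 111, 11 bp.

149, 111, 11 bp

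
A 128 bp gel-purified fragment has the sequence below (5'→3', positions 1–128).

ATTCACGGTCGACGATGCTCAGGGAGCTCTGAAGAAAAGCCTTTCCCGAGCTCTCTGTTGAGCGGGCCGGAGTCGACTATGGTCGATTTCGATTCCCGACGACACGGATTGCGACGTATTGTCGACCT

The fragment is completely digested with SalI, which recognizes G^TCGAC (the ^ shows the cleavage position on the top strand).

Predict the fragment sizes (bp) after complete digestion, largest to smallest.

SalI sites (GTCGAC) start at positions 8, 72, 121.
SalI cuts after the first base of each site, so after positions 8, 72, 121.
Linear molecule, 3 cuts → 4 fragments:
  1–8 → 8 bp
  9–72 → 64 bp
  73–121 → 49 bp
  122–128 → 7 bp
Sorted largest to smallest: 64, 49, 8, 7 bp.

64, 49, 8, 7 bp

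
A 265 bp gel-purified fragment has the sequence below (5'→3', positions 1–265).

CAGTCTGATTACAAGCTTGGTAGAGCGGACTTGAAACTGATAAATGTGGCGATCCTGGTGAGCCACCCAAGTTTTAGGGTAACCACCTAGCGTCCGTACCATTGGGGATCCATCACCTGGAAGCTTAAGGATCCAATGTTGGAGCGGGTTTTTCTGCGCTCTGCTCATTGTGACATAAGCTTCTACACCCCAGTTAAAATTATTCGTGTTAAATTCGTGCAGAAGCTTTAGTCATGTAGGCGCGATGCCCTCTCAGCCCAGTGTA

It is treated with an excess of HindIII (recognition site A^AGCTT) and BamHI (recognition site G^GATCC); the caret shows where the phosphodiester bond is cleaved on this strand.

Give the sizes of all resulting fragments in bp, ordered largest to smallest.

93, 48, 46, 42, 15, 13, 8 bp

HindIII sites (AAGCTT) start at positions 13, 121, 177, 223.
HindIII cuts after the first base of each site, so after positions 13, 121, 177, 223.
BamHI sites (GGATCC) start at positions 106, 129.
BamHI cuts after the first base of each site, so after positions 106, 129.
Combined cut positions: 13, 106, 121, 129, 177, 223.
Linear molecule, 6 cuts → 7 fragments:
  1–13 → 13 bp
  14–106 → 93 bp
  107–121 → 15 bp
  122–129 → 8 bp
  130–177 → 48 bp
  178–223 → 46 bp
  224–265 → 42 bp
Sorted largest to smallest: 93, 48, 46, 42, 15, 13, 8 bp.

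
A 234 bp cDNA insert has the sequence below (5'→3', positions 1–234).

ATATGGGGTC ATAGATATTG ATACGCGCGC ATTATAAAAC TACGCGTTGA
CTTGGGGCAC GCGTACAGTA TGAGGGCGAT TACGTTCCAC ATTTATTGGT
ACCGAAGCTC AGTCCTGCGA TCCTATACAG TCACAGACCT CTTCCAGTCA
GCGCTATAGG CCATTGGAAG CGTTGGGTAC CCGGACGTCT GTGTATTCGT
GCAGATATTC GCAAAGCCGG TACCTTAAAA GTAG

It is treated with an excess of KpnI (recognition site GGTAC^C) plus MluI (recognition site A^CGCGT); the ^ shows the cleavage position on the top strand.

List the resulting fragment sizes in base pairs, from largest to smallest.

78, 43, 43, 42, 17, 11 bp

KpnI sites (GGTACC) start at positions 98, 176, 219.
KpnI cuts after base 5 of each site (before the last base), so after positions 102, 180, 223.
MluI sites (ACGCGT) start at positions 42, 59.
MluI cuts after the first base of each site, so after positions 42, 59.
Combined cut positions: 42, 59, 102, 180, 223.
Linear molecule, 5 cuts → 6 fragments:
  1–42 → 42 bp
  43–59 → 17 bp
  60–102 → 43 bp
  103–180 → 78 bp
  181–223 → 43 bp
  224–234 → 11 bp
Sorted largest to smallest: 78, 43, 43, 42, 17, 11 bp.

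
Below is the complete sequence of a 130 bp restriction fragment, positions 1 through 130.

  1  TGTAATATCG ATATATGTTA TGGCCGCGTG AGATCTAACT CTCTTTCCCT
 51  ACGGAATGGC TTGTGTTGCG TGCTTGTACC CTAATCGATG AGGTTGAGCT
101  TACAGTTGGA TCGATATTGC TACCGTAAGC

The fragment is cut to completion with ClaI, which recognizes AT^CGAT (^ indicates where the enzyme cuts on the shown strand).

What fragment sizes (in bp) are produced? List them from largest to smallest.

77, 26, 19, 8 bp

ClaI sites (ATCGAT) start at positions 7, 84, 110.
ClaI cuts after base 2 of each site, so after positions 8, 85, 111.
Linear molecule, 3 cuts → 4 fragments:
  1–8 → 8 bp
  9–85 → 77 bp
  86–111 → 26 bp
  112–130 → 19 bp
Sorted largest to smallest: 77, 26, 19, 8 bp.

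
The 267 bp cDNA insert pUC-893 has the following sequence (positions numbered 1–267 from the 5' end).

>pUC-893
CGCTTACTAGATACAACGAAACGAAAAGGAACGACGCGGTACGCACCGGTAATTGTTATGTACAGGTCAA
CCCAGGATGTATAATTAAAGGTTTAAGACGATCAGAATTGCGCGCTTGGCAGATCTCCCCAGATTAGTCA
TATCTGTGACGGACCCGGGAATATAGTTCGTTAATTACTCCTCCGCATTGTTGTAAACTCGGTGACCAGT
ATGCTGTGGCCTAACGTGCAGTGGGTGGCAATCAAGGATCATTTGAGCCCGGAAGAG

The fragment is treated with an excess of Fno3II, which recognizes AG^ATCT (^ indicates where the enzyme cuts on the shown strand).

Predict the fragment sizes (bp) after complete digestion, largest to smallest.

145, 122 bp

The Fno3II site (AGATCT) starts at position 121.
Fno3II cuts after base 2 of each site, so after position 122.
Linear molecule, 1 cut → 2 fragments:
  1–122 → 122 bp
  123–267 → 145 bp
Sorted largest to smallest: 145, 122 bp.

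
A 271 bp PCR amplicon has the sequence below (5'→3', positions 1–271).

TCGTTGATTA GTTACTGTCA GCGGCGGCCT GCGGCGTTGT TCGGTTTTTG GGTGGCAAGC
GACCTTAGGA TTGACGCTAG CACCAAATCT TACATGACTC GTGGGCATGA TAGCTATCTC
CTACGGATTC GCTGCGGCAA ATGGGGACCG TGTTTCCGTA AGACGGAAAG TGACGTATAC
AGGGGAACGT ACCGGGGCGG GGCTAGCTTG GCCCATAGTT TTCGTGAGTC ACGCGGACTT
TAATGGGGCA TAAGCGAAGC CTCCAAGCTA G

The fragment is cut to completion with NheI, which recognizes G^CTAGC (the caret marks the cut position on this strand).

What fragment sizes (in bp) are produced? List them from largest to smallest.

NheI sites (GCTAGC) start at positions 76, 202.
NheI cuts after the first base of each site, so after positions 76, 202.
Linear molecule, 2 cuts → 3 fragments:
  1–76 → 76 bp
  77–202 → 126 bp
  203–271 → 69 bp
Sorted largest to smallest: 126, 76, 69 bp.

126, 76, 69 bp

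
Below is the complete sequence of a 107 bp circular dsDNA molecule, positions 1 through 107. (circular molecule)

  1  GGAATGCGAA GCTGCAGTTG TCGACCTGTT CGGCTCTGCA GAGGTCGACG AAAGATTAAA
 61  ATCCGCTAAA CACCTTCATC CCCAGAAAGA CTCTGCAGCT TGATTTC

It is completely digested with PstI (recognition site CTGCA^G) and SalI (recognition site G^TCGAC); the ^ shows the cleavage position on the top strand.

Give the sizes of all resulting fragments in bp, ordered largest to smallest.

PstI sites (CTGCAG) start at positions 12, 36, 93.
PstI cuts after base 5 of each site (before the last base), so after positions 16, 40, 97.
SalI sites (GTCGAC) start at positions 20, 44.
SalI cuts after the first base of each site, so after positions 20, 44.
Combined cut positions: 16, 20, 40, 44, 97.
Circular molecule, 5 cuts → 5 fragments:
  17–20 → 4 bp
  21–40 → 20 bp
  41–44 → 4 bp
  45–97 → 53 bp
  98–107 then 1–16 → 10 + 16 = 26 bp
Sorted largest to smallest: 53, 26, 20, 4, 4 bp.

53, 26, 20, 4, 4 bp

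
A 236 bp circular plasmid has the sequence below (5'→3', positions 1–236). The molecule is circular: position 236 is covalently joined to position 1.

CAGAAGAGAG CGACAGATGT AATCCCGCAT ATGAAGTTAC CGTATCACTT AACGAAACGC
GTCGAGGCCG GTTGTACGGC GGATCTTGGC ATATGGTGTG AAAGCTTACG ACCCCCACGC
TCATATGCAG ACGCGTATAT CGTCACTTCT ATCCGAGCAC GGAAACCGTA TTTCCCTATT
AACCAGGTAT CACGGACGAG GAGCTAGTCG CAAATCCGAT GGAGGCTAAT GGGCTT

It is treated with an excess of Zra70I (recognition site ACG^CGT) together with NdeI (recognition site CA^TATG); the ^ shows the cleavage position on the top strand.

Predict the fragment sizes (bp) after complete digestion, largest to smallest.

Zra70I sites (ACGCGT) start at positions 57, 131.
Zra70I cuts after base 3 of each site, so after positions 59, 133.
NdeI sites (CATATG) start at positions 28, 90, 122.
NdeI cuts after base 2 of each site, so after positions 29, 91, 123.
Combined cut positions: 29, 59, 91, 123, 133.
Circular molecule, 5 cuts → 5 fragments:
  30–59 → 30 bp
  60–91 → 32 bp
  92–123 → 32 bp
  124–133 → 10 bp
  134–236 then 1–29 → 103 + 29 = 132 bp
Sorted largest to smallest: 132, 32, 32, 30, 10 bp.

132, 32, 32, 30, 10 bp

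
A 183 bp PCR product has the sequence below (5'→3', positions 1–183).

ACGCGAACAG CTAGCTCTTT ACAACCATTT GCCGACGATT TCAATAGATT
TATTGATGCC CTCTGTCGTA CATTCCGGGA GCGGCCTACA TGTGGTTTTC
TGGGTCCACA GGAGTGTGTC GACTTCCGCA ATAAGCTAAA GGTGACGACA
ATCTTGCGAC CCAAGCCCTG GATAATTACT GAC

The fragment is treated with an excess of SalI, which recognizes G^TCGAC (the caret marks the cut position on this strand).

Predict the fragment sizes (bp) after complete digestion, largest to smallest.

118, 65 bp

The SalI site (GTCGAC) starts at position 118.
SalI cuts after the first base of each site, so after position 118.
Linear molecule, 1 cut → 2 fragments:
  1–118 → 118 bp
  119–183 → 65 bp
Sorted largest to smallest: 118, 65 bp.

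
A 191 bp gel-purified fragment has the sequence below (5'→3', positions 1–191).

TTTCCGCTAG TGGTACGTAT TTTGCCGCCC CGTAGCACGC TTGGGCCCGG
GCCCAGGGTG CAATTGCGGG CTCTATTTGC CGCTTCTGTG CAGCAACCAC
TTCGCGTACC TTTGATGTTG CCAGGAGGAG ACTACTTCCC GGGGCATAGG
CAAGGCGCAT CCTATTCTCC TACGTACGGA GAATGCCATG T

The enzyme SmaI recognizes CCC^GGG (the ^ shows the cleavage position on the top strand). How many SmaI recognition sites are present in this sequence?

2

CCCGGG occurs starting at positions 46, 138.
SmaI cuts at 2 sites.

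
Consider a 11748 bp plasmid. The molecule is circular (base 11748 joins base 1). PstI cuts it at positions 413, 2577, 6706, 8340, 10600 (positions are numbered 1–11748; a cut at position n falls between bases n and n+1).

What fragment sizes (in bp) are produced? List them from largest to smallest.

Circular molecule, 5 cuts → 5 fragments:
  2577 − 413 = 2164 bp
  6706 − 2577 = 4129 bp
  8340 − 6706 = 1634 bp
  10600 − 8340 = 2260 bp
  wrap: 11748 − 10600 + 413 = 1561 bp
Sorted largest to smallest: 4129, 2260, 2164, 1634, 1561 bp.

4129, 2260, 2164, 1634, 1561 bp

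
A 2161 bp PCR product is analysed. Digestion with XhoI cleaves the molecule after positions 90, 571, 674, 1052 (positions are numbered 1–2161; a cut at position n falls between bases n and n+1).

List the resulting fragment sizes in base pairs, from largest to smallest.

1109, 481, 378, 103, 90 bp

Linear molecule, 4 cuts → 5 fragments:
  90 − 0 = 90 bp
  571 − 90 = 481 bp
  674 − 571 = 103 bp
  1052 − 674 = 378 bp
  2161 − 1052 = 1109 bp
Sorted largest to smallest: 1109, 481, 378, 103, 90 bp.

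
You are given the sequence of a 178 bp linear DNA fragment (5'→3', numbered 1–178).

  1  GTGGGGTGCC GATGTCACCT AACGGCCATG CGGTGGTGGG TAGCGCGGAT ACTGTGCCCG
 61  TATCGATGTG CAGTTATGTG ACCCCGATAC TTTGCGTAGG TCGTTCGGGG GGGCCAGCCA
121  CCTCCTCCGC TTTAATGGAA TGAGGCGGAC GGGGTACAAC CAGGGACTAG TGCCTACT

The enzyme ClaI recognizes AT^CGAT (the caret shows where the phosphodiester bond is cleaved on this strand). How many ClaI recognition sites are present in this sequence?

1

ATCGAT occurs starting at position 62.
ClaI cuts at 1 site.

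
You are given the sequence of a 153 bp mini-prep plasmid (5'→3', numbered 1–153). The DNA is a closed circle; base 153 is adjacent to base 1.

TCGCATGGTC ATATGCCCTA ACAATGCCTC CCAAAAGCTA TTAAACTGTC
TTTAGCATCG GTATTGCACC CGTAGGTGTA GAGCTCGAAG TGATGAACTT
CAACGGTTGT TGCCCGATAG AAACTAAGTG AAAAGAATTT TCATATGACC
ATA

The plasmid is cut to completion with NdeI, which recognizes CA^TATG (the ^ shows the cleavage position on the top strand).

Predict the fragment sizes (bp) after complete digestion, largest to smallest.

132, 21 bp

NdeI sites (CATATG) start at positions 10, 142.
NdeI cuts after base 2 of each site, so after positions 11, 143.
Circular molecule, 2 cuts → 2 fragments:
  12–143 → 132 bp
  144–153 then 1–11 → 10 + 11 = 21 bp
Sorted largest to smallest: 132, 21 bp.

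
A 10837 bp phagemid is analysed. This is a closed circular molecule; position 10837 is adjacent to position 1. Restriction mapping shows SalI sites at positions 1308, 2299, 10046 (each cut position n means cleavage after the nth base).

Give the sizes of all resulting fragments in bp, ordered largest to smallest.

Circular molecule, 3 cuts → 3 fragments:
  2299 − 1308 = 991 bp
  10046 − 2299 = 7747 bp
  wrap: 10837 − 10046 + 1308 = 2099 bp
Sorted largest to smallest: 7747, 2099, 991 bp.

7747, 2099, 991 bp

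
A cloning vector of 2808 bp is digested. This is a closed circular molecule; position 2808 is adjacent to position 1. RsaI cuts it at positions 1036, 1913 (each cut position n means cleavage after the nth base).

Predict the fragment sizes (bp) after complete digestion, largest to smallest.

Circular molecule, 2 cuts → 2 fragments:
  1913 − 1036 = 877 bp
  wrap: 2808 − 1913 + 1036 = 1931 bp
Sorted largest to smallest: 1931, 877 bp.

1931, 877 bp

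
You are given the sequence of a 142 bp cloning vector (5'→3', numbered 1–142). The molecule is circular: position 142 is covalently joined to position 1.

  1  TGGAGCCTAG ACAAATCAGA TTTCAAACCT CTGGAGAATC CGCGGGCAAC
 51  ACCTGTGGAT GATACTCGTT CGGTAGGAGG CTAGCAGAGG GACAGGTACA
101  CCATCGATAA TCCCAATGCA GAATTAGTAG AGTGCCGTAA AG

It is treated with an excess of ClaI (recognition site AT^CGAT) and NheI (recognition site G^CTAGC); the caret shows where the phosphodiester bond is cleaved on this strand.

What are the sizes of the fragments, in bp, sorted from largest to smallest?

The ClaI site (ATCGAT) starts at position 103.
ClaI cuts after base 2 of each site, so after position 104.
The NheI site (GCTAGC) starts at position 80.
NheI cuts after the first base of each site, so after position 80.
Combined cut positions: 80, 104.
Circular molecule, 2 cuts → 2 fragments:
  81–104 → 24 bp
  105–142 then 1–80 → 38 + 80 = 118 bp
Sorted largest to smallest: 118, 24 bp.

118, 24 bp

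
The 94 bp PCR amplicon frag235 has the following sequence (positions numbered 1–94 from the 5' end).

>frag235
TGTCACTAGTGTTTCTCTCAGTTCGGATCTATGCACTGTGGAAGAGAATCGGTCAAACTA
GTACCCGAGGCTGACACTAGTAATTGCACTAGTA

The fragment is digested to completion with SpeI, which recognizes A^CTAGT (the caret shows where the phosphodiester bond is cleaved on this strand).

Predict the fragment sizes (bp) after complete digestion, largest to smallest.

52, 19, 12, 6, 5 bp

SpeI sites (ACTAGT) start at positions 5, 57, 76, 88.
SpeI cuts after the first base of each site, so after positions 5, 57, 76, 88.
Linear molecule, 4 cuts → 5 fragments:
  1–5 → 5 bp
  6–57 → 52 bp
  58–76 → 19 bp
  77–88 → 12 bp
  89–94 → 6 bp
Sorted largest to smallest: 52, 19, 12, 6, 5 bp.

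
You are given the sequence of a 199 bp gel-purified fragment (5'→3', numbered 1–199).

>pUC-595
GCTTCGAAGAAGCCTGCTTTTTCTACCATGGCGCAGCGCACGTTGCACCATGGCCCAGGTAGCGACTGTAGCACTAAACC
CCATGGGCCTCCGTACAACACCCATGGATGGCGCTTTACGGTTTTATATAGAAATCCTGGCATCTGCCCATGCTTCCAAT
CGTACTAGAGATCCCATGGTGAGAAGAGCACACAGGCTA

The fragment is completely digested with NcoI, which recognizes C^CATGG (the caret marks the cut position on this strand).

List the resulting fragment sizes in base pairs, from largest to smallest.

NcoI sites (CCATGG) start at positions 26, 48, 81, 102, 174.
NcoI cuts after the first base of each site, so after positions 26, 48, 81, 102, 174.
Linear molecule, 5 cuts → 6 fragments:
  1–26 → 26 bp
  27–48 → 22 bp
  49–81 → 33 bp
  82–102 → 21 bp
  103–174 → 72 bp
  175–199 → 25 bp
Sorted largest to smallest: 72, 33, 26, 25, 22, 21 bp.

72, 33, 26, 25, 22, 21 bp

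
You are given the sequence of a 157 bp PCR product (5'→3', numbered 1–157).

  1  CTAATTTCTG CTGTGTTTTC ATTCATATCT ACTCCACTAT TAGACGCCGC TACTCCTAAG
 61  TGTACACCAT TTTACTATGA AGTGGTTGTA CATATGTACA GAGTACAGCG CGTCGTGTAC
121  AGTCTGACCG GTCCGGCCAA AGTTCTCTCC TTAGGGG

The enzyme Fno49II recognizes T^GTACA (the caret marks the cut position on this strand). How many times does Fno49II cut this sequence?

TGTACA occurs starting at positions 61, 87, 95, 116.
Fno49II cuts at 4 sites.

4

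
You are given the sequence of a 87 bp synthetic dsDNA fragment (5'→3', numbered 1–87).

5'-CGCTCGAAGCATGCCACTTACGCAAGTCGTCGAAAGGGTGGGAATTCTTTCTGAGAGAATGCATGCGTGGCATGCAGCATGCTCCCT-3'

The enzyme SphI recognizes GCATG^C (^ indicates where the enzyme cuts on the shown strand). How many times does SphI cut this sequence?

GCATGC occurs starting at positions 9, 61, 70, 77.
SphI cuts at 4 sites.

4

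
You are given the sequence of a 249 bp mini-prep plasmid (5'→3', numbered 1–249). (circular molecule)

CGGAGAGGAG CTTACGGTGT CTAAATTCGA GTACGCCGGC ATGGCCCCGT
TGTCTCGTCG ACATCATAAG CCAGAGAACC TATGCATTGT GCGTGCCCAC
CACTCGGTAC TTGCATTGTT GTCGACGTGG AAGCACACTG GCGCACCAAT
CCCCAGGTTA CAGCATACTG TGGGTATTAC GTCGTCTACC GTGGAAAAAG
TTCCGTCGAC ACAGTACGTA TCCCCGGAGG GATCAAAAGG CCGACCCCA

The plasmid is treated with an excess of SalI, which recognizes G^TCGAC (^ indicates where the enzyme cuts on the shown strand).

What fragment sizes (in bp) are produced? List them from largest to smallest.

SalI sites (GTCGAC) start at positions 57, 121, 205.
SalI cuts after the first base of each site, so after positions 57, 121, 205.
Circular molecule, 3 cuts → 3 fragments:
  58–121 → 64 bp
  122–205 → 84 bp
  206–249 then 1–57 → 44 + 57 = 101 bp
Sorted largest to smallest: 101, 84, 64 bp.

101, 84, 64 bp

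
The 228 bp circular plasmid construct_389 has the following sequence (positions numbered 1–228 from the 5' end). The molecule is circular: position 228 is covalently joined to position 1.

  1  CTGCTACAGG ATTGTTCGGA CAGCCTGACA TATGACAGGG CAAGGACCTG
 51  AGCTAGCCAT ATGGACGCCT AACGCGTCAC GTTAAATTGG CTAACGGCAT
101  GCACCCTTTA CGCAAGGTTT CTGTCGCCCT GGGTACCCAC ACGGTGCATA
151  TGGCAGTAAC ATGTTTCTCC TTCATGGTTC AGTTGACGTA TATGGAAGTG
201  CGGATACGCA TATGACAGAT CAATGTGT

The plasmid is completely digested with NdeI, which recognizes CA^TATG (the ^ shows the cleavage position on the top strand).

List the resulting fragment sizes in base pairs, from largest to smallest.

NdeI sites (CATATG) start at positions 29, 58, 147, 209.
NdeI cuts after base 2 of each site, so after positions 30, 59, 148, 210.
Circular molecule, 4 cuts → 4 fragments:
  31–59 → 29 bp
  60–148 → 89 bp
  149–210 → 62 bp
  211–228 then 1–30 → 18 + 30 = 48 bp
Sorted largest to smallest: 89, 62, 48, 29 bp.

89, 62, 48, 29 bp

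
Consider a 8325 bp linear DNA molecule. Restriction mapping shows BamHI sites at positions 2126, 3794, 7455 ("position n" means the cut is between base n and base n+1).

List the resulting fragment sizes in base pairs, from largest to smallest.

Linear molecule, 3 cuts → 4 fragments:
  2126 − 0 = 2126 bp
  3794 − 2126 = 1668 bp
  7455 − 3794 = 3661 bp
  8325 − 7455 = 870 bp
Sorted largest to smallest: 3661, 2126, 1668, 870 bp.

3661, 2126, 1668, 870 bp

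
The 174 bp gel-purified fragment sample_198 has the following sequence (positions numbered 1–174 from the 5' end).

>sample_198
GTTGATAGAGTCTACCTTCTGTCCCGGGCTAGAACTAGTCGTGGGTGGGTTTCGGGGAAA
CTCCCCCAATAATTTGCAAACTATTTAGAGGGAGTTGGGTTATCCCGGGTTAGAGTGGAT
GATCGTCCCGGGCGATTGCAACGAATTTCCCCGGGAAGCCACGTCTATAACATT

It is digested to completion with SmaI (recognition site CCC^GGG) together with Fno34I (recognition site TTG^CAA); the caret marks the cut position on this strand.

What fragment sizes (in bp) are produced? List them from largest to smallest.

51, 30, 25, 23, 22, 14, 9 bp

SmaI sites (CCCGGG) start at positions 23, 104, 127, 150.
SmaI cuts after base 3 of each site, so after positions 25, 106, 129, 152.
Fno34I sites (TTGCAA) start at positions 74, 136.
Fno34I cuts after base 3 of each site, so after positions 76, 138.
Combined cut positions: 25, 76, 106, 129, 138, 152.
Linear molecule, 6 cuts → 7 fragments:
  1–25 → 25 bp
  26–76 → 51 bp
  77–106 → 30 bp
  107–129 → 23 bp
  130–138 → 9 bp
  139–152 → 14 bp
  153–174 → 22 bp
Sorted largest to smallest: 51, 30, 25, 23, 22, 14, 9 bp.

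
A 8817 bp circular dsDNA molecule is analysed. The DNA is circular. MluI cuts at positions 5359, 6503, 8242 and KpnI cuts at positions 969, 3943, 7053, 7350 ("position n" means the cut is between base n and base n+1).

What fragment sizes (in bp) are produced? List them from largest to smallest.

Combined cut positions (sorted): 969, 3943, 5359, 6503, 7053, 7350, 8242.
Circular molecule, 7 cuts → 7 fragments:
  3943 − 969 = 2974 bp
  5359 − 3943 = 1416 bp
  6503 − 5359 = 1144 bp
  7053 − 6503 = 550 bp
  7350 − 7053 = 297 bp
  8242 − 7350 = 892 bp
  wrap: 8817 − 8242 + 969 = 1544 bp
Sorted largest to smallest: 2974, 1544, 1416, 1144, 892, 550, 297 bp.

2974, 1544, 1416, 1144, 892, 550, 297 bp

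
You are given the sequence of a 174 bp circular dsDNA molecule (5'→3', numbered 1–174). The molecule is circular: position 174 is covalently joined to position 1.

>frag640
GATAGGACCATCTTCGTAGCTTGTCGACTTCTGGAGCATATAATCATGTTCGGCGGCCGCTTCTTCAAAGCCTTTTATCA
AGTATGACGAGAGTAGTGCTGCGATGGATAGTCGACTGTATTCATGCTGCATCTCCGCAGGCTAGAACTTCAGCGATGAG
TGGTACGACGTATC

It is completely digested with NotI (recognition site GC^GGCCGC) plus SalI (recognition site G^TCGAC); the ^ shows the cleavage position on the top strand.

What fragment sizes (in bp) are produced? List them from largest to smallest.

86, 57, 31 bp

The NotI site (GCGGCCGC) starts at position 53.
NotI cuts after base 2 of each site, so after position 54.
SalI sites (GTCGAC) start at positions 23, 111.
SalI cuts after the first base of each site, so after positions 23, 111.
Combined cut positions: 23, 54, 111.
Circular molecule, 3 cuts → 3 fragments:
  24–54 → 31 bp
  55–111 → 57 bp
  112–174 then 1–23 → 63 + 23 = 86 bp
Sorted largest to smallest: 86, 57, 31 bp.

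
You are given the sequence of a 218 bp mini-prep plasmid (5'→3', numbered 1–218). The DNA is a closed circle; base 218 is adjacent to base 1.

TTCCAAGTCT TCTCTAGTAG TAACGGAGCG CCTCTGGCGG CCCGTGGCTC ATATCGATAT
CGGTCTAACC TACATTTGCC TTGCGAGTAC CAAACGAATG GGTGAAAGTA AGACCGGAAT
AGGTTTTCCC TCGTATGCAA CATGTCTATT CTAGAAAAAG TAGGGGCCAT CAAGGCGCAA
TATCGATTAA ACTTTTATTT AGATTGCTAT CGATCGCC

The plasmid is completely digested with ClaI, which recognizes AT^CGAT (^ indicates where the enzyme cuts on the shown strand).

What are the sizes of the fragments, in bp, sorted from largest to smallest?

ClaI sites (ATCGAT) start at positions 53, 182, 209.
ClaI cuts after base 2 of each site, so after positions 54, 183, 210.
Circular molecule, 3 cuts → 3 fragments:
  55–183 → 129 bp
  184–210 → 27 bp
  211–218 then 1–54 → 8 + 54 = 62 bp
Sorted largest to smallest: 129, 62, 27 bp.

129, 62, 27 bp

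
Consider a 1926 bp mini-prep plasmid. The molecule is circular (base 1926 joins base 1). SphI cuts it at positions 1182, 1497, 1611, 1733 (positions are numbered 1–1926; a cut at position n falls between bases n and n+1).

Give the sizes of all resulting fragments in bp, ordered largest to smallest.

1375, 315, 122, 114 bp

Circular molecule, 4 cuts → 4 fragments:
  1497 − 1182 = 315 bp
  1611 − 1497 = 114 bp
  1733 − 1611 = 122 bp
  wrap: 1926 − 1733 + 1182 = 1375 bp
Sorted largest to smallest: 1375, 315, 122, 114 bp.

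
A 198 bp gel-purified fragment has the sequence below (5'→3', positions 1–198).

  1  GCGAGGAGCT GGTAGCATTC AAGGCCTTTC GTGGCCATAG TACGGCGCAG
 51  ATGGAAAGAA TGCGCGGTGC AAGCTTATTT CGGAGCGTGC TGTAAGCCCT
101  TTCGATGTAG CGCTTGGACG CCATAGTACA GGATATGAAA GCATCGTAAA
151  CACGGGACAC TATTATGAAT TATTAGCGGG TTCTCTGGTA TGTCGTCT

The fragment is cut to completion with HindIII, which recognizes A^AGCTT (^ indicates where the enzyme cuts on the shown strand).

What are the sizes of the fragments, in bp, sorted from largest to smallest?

The HindIII site (AAGCTT) starts at position 71.
HindIII cuts after the first base of each site, so after position 71.
Linear molecule, 1 cut → 2 fragments:
  1–71 → 71 bp
  72–198 → 127 bp
Sorted largest to smallest: 127, 71 bp.

127, 71 bp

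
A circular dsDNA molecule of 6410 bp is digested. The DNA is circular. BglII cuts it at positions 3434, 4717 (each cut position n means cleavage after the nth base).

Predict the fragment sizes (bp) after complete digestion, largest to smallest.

5127, 1283 bp

Circular molecule, 2 cuts → 2 fragments:
  4717 − 3434 = 1283 bp
  wrap: 6410 − 4717 + 3434 = 5127 bp
Sorted largest to smallest: 5127, 1283 bp.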